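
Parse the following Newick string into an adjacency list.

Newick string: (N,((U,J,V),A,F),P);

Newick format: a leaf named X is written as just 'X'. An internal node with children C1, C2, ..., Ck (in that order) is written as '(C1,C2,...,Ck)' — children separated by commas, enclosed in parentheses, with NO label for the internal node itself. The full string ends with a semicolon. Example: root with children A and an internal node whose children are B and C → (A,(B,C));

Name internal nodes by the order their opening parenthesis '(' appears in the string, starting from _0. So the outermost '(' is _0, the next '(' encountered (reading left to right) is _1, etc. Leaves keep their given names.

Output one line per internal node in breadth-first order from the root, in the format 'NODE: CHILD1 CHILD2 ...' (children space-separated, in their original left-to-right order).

Answer: _0: N _1 P
_1: _2 A F
_2: U J V

Derivation:
Input: (N,((U,J,V),A,F),P);
Scanning left-to-right, naming '(' by encounter order:
  pos 0: '(' -> open internal node _0 (depth 1)
  pos 3: '(' -> open internal node _1 (depth 2)
  pos 4: '(' -> open internal node _2 (depth 3)
  pos 10: ')' -> close internal node _2 (now at depth 2)
  pos 15: ')' -> close internal node _1 (now at depth 1)
  pos 18: ')' -> close internal node _0 (now at depth 0)
Total internal nodes: 3
BFS adjacency from root:
  _0: N _1 P
  _1: _2 A F
  _2: U J V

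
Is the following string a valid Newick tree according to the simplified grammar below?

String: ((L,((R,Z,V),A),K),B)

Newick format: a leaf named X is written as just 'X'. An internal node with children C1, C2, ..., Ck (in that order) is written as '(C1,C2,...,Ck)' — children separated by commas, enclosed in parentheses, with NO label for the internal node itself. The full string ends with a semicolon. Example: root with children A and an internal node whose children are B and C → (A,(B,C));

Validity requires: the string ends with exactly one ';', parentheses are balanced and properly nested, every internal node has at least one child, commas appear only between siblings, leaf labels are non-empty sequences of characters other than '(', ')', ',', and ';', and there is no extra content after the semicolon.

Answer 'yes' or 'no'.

Input: ((L,((R,Z,V),A),K),B)
Paren balance: 4 '(' vs 4 ')' OK
Ends with single ';': False
Full parse: FAILS (must end with ;)
Valid: False

Answer: no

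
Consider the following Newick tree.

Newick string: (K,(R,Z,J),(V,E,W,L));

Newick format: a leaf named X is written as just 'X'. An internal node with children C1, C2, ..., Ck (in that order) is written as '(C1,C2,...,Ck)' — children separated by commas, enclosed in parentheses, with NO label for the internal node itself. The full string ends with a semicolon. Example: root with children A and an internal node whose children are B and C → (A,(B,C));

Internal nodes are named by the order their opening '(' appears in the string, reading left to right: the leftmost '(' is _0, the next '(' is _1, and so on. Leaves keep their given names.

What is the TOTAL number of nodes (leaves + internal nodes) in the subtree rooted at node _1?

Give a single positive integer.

Answer: 4

Derivation:
Newick: (K,(R,Z,J),(V,E,W,L));
Locate _1: it is the '(' at position 3 (the 2nd '(' reading left to right).
Query: subtree rooted at _1
_1: subtree_size = 1 + 3
  R: subtree_size = 1 + 0
  Z: subtree_size = 1 + 0
  J: subtree_size = 1 + 0
Total subtree size of _1: 4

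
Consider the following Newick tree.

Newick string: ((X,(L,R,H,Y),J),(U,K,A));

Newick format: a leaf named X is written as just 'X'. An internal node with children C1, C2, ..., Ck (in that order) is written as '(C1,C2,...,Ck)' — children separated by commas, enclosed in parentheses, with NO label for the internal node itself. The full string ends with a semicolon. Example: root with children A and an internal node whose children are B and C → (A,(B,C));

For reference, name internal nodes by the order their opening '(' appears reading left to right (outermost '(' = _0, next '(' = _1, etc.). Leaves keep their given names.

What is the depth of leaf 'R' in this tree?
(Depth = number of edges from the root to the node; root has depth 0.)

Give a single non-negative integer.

Answer: 3

Derivation:
Newick: ((X,(L,R,H,Y),J),(U,K,A));
Naming internals by '(' encounter order: outermost '(' = _0, next = _1, ...
Query node: R
Path from root: _0 -> _1 -> _2 -> R
Depth of R: 3 (number of edges from root)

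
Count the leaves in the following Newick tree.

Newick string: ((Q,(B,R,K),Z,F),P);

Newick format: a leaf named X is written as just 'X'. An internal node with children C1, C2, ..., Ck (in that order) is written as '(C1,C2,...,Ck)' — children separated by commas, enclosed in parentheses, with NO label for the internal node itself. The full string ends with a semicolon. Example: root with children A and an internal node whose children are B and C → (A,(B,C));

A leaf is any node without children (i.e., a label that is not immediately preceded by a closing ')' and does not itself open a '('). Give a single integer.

Answer: 7

Derivation:
Newick: ((Q,(B,R,K),Z,F),P);
Scan left-to-right; a leaf is any maximal label run not followed by '(':
  pos 2: leaf 'Q' → count = 1
  pos 5: leaf 'B' → count = 2
  pos 7: leaf 'R' → count = 3
  pos 9: leaf 'K' → count = 4
  pos 12: leaf 'Z' → count = 5
  pos 14: leaf 'F' → count = 6
  pos 17: leaf 'P' → count = 7
Total leaves: 7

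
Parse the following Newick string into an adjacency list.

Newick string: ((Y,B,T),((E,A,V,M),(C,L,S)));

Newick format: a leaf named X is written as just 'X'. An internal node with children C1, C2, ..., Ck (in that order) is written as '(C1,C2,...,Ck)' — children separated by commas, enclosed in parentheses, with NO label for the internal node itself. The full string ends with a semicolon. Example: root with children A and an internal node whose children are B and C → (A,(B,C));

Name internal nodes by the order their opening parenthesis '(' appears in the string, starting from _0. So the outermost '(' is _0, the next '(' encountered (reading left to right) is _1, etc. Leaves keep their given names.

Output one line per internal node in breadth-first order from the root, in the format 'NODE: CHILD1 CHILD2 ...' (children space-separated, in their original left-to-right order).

Input: ((Y,B,T),((E,A,V,M),(C,L,S)));
Scanning left-to-right, naming '(' by encounter order:
  pos 0: '(' -> open internal node _0 (depth 1)
  pos 1: '(' -> open internal node _1 (depth 2)
  pos 7: ')' -> close internal node _1 (now at depth 1)
  pos 9: '(' -> open internal node _2 (depth 2)
  pos 10: '(' -> open internal node _3 (depth 3)
  pos 18: ')' -> close internal node _3 (now at depth 2)
  pos 20: '(' -> open internal node _4 (depth 3)
  pos 26: ')' -> close internal node _4 (now at depth 2)
  pos 27: ')' -> close internal node _2 (now at depth 1)
  pos 28: ')' -> close internal node _0 (now at depth 0)
Total internal nodes: 5
BFS adjacency from root:
  _0: _1 _2
  _1: Y B T
  _2: _3 _4
  _3: E A V M
  _4: C L S

Answer: _0: _1 _2
_1: Y B T
_2: _3 _4
_3: E A V M
_4: C L S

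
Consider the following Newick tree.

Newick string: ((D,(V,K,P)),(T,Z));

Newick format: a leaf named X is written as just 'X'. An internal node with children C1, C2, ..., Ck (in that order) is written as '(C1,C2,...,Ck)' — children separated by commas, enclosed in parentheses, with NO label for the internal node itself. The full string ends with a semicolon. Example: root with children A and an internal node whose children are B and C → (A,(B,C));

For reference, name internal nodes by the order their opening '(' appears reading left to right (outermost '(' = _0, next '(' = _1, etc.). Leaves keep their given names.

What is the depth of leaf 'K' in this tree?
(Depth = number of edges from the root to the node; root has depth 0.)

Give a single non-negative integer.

Newick: ((D,(V,K,P)),(T,Z));
Naming internals by '(' encounter order: outermost '(' = _0, next = _1, ...
Query node: K
Path from root: _0 -> _1 -> _2 -> K
Depth of K: 3 (number of edges from root)

Answer: 3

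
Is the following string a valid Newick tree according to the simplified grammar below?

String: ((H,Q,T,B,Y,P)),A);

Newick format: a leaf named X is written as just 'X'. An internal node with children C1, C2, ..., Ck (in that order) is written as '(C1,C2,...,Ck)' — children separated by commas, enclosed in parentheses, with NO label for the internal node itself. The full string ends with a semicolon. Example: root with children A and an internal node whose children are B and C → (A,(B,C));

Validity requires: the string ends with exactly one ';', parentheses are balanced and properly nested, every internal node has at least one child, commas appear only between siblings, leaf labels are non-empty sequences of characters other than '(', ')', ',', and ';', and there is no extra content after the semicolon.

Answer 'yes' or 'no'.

Answer: no

Derivation:
Input: ((H,Q,T,B,Y,P)),A);
Paren balance: 2 '(' vs 3 ')' MISMATCH
Ends with single ';': True
Full parse: FAILS (extra content after tree at pos 15)
Valid: False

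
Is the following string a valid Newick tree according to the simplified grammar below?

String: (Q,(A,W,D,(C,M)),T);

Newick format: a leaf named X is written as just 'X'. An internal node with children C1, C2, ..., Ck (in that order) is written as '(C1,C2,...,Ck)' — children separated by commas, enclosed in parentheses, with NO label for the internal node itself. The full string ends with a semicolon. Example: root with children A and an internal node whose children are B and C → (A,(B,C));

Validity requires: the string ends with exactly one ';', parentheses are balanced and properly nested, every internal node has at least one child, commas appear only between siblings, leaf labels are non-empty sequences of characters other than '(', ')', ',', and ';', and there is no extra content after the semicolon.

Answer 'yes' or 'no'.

Answer: yes

Derivation:
Input: (Q,(A,W,D,(C,M)),T);
Paren balance: 3 '(' vs 3 ')' OK
Ends with single ';': True
Full parse: OK
Valid: True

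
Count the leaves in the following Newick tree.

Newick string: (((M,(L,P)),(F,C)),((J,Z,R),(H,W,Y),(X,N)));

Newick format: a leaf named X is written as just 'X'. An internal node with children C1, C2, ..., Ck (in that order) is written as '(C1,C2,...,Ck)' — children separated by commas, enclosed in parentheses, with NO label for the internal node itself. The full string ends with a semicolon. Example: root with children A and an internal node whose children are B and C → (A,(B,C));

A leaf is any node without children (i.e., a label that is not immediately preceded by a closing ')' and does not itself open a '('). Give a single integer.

Newick: (((M,(L,P)),(F,C)),((J,Z,R),(H,W,Y),(X,N)));
Scan left-to-right; a leaf is any maximal label run not followed by '(':
  pos 3: leaf 'M' → count = 1
  pos 6: leaf 'L' → count = 2
  pos 8: leaf 'P' → count = 3
  pos 13: leaf 'F' → count = 4
  pos 15: leaf 'C' → count = 5
  pos 21: leaf 'J' → count = 6
  pos 23: leaf 'Z' → count = 7
  pos 25: leaf 'R' → count = 8
  pos 29: leaf 'H' → count = 9
  pos 31: leaf 'W' → count = 10
  pos 33: leaf 'Y' → count = 11
  pos 37: leaf 'X' → count = 12
  pos 39: leaf 'N' → count = 13
Total leaves: 13

Answer: 13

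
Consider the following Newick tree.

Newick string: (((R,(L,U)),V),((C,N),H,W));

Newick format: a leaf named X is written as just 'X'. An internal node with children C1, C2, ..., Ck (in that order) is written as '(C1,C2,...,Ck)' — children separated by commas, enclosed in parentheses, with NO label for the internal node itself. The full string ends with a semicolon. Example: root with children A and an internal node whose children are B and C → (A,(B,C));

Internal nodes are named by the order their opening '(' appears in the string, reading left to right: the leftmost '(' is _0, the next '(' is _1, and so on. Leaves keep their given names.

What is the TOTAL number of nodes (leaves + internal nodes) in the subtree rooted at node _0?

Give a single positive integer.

Answer: 14

Derivation:
Newick: (((R,(L,U)),V),((C,N),H,W));
Locate _0: it is the '(' at position 0 (the 1st '(' reading left to right).
Query: subtree rooted at _0
_0: subtree_size = 1 + 13
  _1: subtree_size = 1 + 6
    _2: subtree_size = 1 + 4
      R: subtree_size = 1 + 0
      _3: subtree_size = 1 + 2
        L: subtree_size = 1 + 0
        U: subtree_size = 1 + 0
    V: subtree_size = 1 + 0
  _4: subtree_size = 1 + 5
    _5: subtree_size = 1 + 2
      C: subtree_size = 1 + 0
      N: subtree_size = 1 + 0
    H: subtree_size = 1 + 0
    W: subtree_size = 1 + 0
Total subtree size of _0: 14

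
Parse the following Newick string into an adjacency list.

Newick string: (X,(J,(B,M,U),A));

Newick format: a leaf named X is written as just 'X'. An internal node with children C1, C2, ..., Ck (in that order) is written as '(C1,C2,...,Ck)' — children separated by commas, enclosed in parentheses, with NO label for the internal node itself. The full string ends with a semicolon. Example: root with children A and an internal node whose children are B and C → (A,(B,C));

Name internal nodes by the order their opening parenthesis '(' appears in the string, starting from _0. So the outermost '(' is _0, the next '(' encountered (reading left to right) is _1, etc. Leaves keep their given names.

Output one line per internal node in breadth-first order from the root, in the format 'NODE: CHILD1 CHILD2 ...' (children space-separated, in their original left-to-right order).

Input: (X,(J,(B,M,U),A));
Scanning left-to-right, naming '(' by encounter order:
  pos 0: '(' -> open internal node _0 (depth 1)
  pos 3: '(' -> open internal node _1 (depth 2)
  pos 6: '(' -> open internal node _2 (depth 3)
  pos 12: ')' -> close internal node _2 (now at depth 2)
  pos 15: ')' -> close internal node _1 (now at depth 1)
  pos 16: ')' -> close internal node _0 (now at depth 0)
Total internal nodes: 3
BFS adjacency from root:
  _0: X _1
  _1: J _2 A
  _2: B M U

Answer: _0: X _1
_1: J _2 A
_2: B M U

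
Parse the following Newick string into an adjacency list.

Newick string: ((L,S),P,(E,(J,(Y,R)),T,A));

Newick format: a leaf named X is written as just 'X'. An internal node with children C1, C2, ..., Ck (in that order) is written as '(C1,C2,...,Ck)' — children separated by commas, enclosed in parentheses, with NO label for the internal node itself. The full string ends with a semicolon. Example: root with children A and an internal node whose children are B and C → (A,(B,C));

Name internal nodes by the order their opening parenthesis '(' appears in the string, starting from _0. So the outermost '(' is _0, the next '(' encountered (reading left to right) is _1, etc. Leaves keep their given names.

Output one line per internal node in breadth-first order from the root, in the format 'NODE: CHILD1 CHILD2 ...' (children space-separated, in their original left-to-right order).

Input: ((L,S),P,(E,(J,(Y,R)),T,A));
Scanning left-to-right, naming '(' by encounter order:
  pos 0: '(' -> open internal node _0 (depth 1)
  pos 1: '(' -> open internal node _1 (depth 2)
  pos 5: ')' -> close internal node _1 (now at depth 1)
  pos 9: '(' -> open internal node _2 (depth 2)
  pos 12: '(' -> open internal node _3 (depth 3)
  pos 15: '(' -> open internal node _4 (depth 4)
  pos 19: ')' -> close internal node _4 (now at depth 3)
  pos 20: ')' -> close internal node _3 (now at depth 2)
  pos 25: ')' -> close internal node _2 (now at depth 1)
  pos 26: ')' -> close internal node _0 (now at depth 0)
Total internal nodes: 5
BFS adjacency from root:
  _0: _1 P _2
  _1: L S
  _2: E _3 T A
  _3: J _4
  _4: Y R

Answer: _0: _1 P _2
_1: L S
_2: E _3 T A
_3: J _4
_4: Y R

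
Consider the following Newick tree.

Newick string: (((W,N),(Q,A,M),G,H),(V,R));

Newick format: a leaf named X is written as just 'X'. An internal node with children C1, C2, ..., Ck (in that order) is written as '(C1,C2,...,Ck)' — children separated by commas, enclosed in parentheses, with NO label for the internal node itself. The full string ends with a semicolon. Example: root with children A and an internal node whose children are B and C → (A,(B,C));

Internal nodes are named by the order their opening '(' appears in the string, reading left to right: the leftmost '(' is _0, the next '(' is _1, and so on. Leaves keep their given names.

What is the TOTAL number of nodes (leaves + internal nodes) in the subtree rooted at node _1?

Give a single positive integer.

Newick: (((W,N),(Q,A,M),G,H),(V,R));
Locate _1: it is the '(' at position 1 (the 2nd '(' reading left to right).
Query: subtree rooted at _1
_1: subtree_size = 1 + 9
  _2: subtree_size = 1 + 2
    W: subtree_size = 1 + 0
    N: subtree_size = 1 + 0
  _3: subtree_size = 1 + 3
    Q: subtree_size = 1 + 0
    A: subtree_size = 1 + 0
    M: subtree_size = 1 + 0
  G: subtree_size = 1 + 0
  H: subtree_size = 1 + 0
Total subtree size of _1: 10

Answer: 10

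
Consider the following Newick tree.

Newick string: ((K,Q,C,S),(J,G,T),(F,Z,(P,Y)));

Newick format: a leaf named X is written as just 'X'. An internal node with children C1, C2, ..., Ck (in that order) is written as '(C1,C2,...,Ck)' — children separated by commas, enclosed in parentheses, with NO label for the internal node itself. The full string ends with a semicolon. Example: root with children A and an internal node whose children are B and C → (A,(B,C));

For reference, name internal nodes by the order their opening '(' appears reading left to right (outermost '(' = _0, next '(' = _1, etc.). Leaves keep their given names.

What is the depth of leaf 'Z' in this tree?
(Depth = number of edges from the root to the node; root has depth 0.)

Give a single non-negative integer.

Answer: 2

Derivation:
Newick: ((K,Q,C,S),(J,G,T),(F,Z,(P,Y)));
Naming internals by '(' encounter order: outermost '(' = _0, next = _1, ...
Query node: Z
Path from root: _0 -> _3 -> Z
Depth of Z: 2 (number of edges from root)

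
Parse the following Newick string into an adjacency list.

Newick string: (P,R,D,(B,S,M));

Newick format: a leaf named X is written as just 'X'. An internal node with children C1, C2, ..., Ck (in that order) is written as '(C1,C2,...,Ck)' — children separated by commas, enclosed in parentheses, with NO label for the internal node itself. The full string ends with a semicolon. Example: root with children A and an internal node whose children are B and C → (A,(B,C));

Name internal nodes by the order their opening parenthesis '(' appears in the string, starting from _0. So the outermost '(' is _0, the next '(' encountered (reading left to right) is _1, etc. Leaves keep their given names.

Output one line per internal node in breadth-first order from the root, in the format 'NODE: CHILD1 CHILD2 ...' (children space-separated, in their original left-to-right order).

Answer: _0: P R D _1
_1: B S M

Derivation:
Input: (P,R,D,(B,S,M));
Scanning left-to-right, naming '(' by encounter order:
  pos 0: '(' -> open internal node _0 (depth 1)
  pos 7: '(' -> open internal node _1 (depth 2)
  pos 13: ')' -> close internal node _1 (now at depth 1)
  pos 14: ')' -> close internal node _0 (now at depth 0)
Total internal nodes: 2
BFS adjacency from root:
  _0: P R D _1
  _1: B S M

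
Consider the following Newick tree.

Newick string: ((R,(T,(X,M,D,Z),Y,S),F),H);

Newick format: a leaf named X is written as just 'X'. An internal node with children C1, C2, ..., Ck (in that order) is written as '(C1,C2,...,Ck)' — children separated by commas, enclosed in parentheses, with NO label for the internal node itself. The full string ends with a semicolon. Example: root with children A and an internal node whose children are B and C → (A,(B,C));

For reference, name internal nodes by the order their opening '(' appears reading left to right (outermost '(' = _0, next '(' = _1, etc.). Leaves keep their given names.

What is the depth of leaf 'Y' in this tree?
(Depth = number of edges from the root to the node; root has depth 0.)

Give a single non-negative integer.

Answer: 3

Derivation:
Newick: ((R,(T,(X,M,D,Z),Y,S),F),H);
Naming internals by '(' encounter order: outermost '(' = _0, next = _1, ...
Query node: Y
Path from root: _0 -> _1 -> _2 -> Y
Depth of Y: 3 (number of edges from root)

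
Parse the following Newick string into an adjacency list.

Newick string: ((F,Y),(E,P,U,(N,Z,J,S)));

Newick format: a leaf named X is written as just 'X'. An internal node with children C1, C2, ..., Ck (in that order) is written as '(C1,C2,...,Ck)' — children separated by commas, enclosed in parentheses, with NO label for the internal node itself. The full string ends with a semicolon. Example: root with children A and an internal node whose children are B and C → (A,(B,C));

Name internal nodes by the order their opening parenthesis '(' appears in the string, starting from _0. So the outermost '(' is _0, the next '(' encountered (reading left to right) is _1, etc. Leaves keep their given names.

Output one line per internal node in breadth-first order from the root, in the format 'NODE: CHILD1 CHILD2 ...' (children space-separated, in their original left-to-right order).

Input: ((F,Y),(E,P,U,(N,Z,J,S)));
Scanning left-to-right, naming '(' by encounter order:
  pos 0: '(' -> open internal node _0 (depth 1)
  pos 1: '(' -> open internal node _1 (depth 2)
  pos 5: ')' -> close internal node _1 (now at depth 1)
  pos 7: '(' -> open internal node _2 (depth 2)
  pos 14: '(' -> open internal node _3 (depth 3)
  pos 22: ')' -> close internal node _3 (now at depth 2)
  pos 23: ')' -> close internal node _2 (now at depth 1)
  pos 24: ')' -> close internal node _0 (now at depth 0)
Total internal nodes: 4
BFS adjacency from root:
  _0: _1 _2
  _1: F Y
  _2: E P U _3
  _3: N Z J S

Answer: _0: _1 _2
_1: F Y
_2: E P U _3
_3: N Z J S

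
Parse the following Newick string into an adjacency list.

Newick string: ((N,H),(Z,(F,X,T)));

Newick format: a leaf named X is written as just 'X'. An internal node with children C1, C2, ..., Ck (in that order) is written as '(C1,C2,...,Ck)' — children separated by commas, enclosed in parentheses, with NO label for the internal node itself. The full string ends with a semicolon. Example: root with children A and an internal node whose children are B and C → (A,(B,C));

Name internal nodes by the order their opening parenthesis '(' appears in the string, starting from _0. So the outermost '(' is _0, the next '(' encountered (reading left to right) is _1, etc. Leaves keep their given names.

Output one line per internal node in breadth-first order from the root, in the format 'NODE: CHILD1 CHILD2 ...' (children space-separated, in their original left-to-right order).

Input: ((N,H),(Z,(F,X,T)));
Scanning left-to-right, naming '(' by encounter order:
  pos 0: '(' -> open internal node _0 (depth 1)
  pos 1: '(' -> open internal node _1 (depth 2)
  pos 5: ')' -> close internal node _1 (now at depth 1)
  pos 7: '(' -> open internal node _2 (depth 2)
  pos 10: '(' -> open internal node _3 (depth 3)
  pos 16: ')' -> close internal node _3 (now at depth 2)
  pos 17: ')' -> close internal node _2 (now at depth 1)
  pos 18: ')' -> close internal node _0 (now at depth 0)
Total internal nodes: 4
BFS adjacency from root:
  _0: _1 _2
  _1: N H
  _2: Z _3
  _3: F X T

Answer: _0: _1 _2
_1: N H
_2: Z _3
_3: F X T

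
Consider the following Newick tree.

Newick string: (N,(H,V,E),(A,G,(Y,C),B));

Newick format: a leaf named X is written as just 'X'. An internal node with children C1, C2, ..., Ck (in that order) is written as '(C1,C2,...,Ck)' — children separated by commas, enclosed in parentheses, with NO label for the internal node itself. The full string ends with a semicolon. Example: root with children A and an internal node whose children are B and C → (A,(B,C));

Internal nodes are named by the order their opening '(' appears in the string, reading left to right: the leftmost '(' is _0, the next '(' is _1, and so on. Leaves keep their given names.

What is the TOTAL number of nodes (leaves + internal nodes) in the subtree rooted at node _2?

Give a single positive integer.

Newick: (N,(H,V,E),(A,G,(Y,C),B));
Locate _2: it is the '(' at position 11 (the 3rd '(' reading left to right).
Query: subtree rooted at _2
_2: subtree_size = 1 + 6
  A: subtree_size = 1 + 0
  G: subtree_size = 1 + 0
  _3: subtree_size = 1 + 2
    Y: subtree_size = 1 + 0
    C: subtree_size = 1 + 0
  B: subtree_size = 1 + 0
Total subtree size of _2: 7

Answer: 7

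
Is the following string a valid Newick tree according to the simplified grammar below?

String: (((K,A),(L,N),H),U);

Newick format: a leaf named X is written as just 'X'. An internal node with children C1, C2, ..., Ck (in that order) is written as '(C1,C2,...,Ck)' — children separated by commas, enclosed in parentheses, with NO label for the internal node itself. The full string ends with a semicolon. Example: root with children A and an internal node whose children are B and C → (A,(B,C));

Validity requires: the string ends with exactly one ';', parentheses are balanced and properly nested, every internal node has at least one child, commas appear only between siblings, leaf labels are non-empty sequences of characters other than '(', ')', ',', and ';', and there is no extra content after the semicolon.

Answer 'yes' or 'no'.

Input: (((K,A),(L,N),H),U);
Paren balance: 4 '(' vs 4 ')' OK
Ends with single ';': True
Full parse: OK
Valid: True

Answer: yes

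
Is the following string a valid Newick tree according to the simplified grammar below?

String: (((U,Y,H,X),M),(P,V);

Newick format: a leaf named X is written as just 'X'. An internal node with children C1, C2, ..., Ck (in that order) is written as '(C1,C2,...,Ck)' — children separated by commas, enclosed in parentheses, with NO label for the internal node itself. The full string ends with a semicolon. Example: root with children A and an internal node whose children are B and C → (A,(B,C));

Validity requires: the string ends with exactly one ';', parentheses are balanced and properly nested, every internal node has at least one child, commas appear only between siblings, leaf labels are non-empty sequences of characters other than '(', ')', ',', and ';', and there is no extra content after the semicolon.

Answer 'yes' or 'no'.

Input: (((U,Y,H,X),M),(P,V);
Paren balance: 4 '(' vs 3 ')' MISMATCH
Ends with single ';': True
Full parse: FAILS (expected , or ) at pos 20)
Valid: False

Answer: no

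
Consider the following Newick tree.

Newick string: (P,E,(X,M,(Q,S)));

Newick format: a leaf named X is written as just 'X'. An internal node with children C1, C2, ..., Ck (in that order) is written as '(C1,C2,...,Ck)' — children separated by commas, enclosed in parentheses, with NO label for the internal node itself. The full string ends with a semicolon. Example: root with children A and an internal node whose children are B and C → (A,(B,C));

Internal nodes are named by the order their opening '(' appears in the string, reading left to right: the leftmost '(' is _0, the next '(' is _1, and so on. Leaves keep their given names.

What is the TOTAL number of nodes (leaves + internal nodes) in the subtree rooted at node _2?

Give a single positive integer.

Newick: (P,E,(X,M,(Q,S)));
Locate _2: it is the '(' at position 10 (the 3rd '(' reading left to right).
Query: subtree rooted at _2
_2: subtree_size = 1 + 2
  Q: subtree_size = 1 + 0
  S: subtree_size = 1 + 0
Total subtree size of _2: 3

Answer: 3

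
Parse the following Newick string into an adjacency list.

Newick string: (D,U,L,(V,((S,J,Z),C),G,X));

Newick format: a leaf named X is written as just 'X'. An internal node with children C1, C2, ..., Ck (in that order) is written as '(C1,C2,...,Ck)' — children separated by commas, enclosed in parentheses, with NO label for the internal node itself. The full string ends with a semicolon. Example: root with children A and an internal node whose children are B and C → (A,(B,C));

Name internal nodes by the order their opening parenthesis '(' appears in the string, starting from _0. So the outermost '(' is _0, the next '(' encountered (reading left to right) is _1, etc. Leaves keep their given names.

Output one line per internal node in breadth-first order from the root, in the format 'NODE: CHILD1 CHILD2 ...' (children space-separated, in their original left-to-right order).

Input: (D,U,L,(V,((S,J,Z),C),G,X));
Scanning left-to-right, naming '(' by encounter order:
  pos 0: '(' -> open internal node _0 (depth 1)
  pos 7: '(' -> open internal node _1 (depth 2)
  pos 10: '(' -> open internal node _2 (depth 3)
  pos 11: '(' -> open internal node _3 (depth 4)
  pos 17: ')' -> close internal node _3 (now at depth 3)
  pos 20: ')' -> close internal node _2 (now at depth 2)
  pos 25: ')' -> close internal node _1 (now at depth 1)
  pos 26: ')' -> close internal node _0 (now at depth 0)
Total internal nodes: 4
BFS adjacency from root:
  _0: D U L _1
  _1: V _2 G X
  _2: _3 C
  _3: S J Z

Answer: _0: D U L _1
_1: V _2 G X
_2: _3 C
_3: S J Z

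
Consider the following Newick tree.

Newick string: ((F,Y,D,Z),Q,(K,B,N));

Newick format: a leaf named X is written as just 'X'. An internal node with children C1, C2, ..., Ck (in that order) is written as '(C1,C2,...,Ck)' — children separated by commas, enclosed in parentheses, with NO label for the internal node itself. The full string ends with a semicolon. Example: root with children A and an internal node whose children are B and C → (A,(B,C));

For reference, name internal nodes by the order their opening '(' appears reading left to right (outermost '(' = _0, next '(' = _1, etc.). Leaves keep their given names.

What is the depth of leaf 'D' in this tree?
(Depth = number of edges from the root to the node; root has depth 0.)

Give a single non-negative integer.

Newick: ((F,Y,D,Z),Q,(K,B,N));
Naming internals by '(' encounter order: outermost '(' = _0, next = _1, ...
Query node: D
Path from root: _0 -> _1 -> D
Depth of D: 2 (number of edges from root)

Answer: 2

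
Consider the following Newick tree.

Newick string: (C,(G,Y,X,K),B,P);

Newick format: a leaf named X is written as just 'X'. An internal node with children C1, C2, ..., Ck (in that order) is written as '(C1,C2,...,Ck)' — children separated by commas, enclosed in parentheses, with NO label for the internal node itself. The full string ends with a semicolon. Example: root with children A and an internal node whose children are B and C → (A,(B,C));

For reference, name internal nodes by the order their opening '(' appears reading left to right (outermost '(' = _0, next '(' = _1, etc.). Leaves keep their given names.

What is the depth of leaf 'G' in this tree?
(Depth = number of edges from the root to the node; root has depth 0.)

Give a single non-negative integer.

Newick: (C,(G,Y,X,K),B,P);
Naming internals by '(' encounter order: outermost '(' = _0, next = _1, ...
Query node: G
Path from root: _0 -> _1 -> G
Depth of G: 2 (number of edges from root)

Answer: 2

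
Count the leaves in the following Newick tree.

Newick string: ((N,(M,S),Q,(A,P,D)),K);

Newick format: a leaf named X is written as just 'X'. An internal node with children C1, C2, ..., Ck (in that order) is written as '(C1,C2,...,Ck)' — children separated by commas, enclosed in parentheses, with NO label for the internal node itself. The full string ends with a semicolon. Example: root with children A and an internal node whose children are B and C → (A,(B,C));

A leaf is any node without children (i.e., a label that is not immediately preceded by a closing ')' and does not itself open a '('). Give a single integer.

Newick: ((N,(M,S),Q,(A,P,D)),K);
Scan left-to-right; a leaf is any maximal label run not followed by '(':
  pos 2: leaf 'N' → count = 1
  pos 5: leaf 'M' → count = 2
  pos 7: leaf 'S' → count = 3
  pos 10: leaf 'Q' → count = 4
  pos 13: leaf 'A' → count = 5
  pos 15: leaf 'P' → count = 6
  pos 17: leaf 'D' → count = 7
  pos 21: leaf 'K' → count = 8
Total leaves: 8

Answer: 8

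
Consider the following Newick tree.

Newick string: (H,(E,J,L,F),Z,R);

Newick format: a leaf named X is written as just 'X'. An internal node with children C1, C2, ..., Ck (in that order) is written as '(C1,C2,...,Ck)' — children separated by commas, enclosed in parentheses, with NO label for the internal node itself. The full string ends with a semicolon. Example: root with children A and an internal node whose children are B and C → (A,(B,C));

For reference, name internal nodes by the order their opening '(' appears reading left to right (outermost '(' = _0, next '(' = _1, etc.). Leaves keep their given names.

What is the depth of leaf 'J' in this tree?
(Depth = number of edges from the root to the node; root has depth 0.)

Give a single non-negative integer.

Newick: (H,(E,J,L,F),Z,R);
Naming internals by '(' encounter order: outermost '(' = _0, next = _1, ...
Query node: J
Path from root: _0 -> _1 -> J
Depth of J: 2 (number of edges from root)

Answer: 2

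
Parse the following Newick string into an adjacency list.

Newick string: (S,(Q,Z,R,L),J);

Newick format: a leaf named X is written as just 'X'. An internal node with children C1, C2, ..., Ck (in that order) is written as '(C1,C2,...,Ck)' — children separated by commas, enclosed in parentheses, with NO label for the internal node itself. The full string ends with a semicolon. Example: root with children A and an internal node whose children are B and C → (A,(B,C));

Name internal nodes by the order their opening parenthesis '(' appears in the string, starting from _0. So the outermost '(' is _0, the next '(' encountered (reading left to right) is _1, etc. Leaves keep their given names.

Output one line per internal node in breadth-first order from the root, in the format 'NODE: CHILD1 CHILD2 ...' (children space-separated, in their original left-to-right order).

Answer: _0: S _1 J
_1: Q Z R L

Derivation:
Input: (S,(Q,Z,R,L),J);
Scanning left-to-right, naming '(' by encounter order:
  pos 0: '(' -> open internal node _0 (depth 1)
  pos 3: '(' -> open internal node _1 (depth 2)
  pos 11: ')' -> close internal node _1 (now at depth 1)
  pos 14: ')' -> close internal node _0 (now at depth 0)
Total internal nodes: 2
BFS adjacency from root:
  _0: S _1 J
  _1: Q Z R L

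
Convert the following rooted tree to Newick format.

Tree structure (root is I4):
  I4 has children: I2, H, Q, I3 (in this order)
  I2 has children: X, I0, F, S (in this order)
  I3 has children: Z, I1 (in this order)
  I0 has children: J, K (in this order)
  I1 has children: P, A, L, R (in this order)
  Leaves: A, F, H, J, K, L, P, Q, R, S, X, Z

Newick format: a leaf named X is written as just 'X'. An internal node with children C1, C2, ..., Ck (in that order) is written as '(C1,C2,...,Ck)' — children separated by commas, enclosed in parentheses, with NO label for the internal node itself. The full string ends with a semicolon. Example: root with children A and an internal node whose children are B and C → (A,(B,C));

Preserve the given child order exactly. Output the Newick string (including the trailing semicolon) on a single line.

internal I4 with children ['I2', 'H', 'Q', 'I3']
  internal I2 with children ['X', 'I0', 'F', 'S']
    leaf 'X' → 'X'
    internal I0 with children ['J', 'K']
      leaf 'J' → 'J'
      leaf 'K' → 'K'
    → '(J,K)'
    leaf 'F' → 'F'
    leaf 'S' → 'S'
  → '(X,(J,K),F,S)'
  leaf 'H' → 'H'
  leaf 'Q' → 'Q'
  internal I3 with children ['Z', 'I1']
    leaf 'Z' → 'Z'
    internal I1 with children ['P', 'A', 'L', 'R']
      leaf 'P' → 'P'
      leaf 'A' → 'A'
      leaf 'L' → 'L'
      leaf 'R' → 'R'
    → '(P,A,L,R)'
  → '(Z,(P,A,L,R))'
→ '((X,(J,K),F,S),H,Q,(Z,(P,A,L,R)))'
Final: ((X,(J,K),F,S),H,Q,(Z,(P,A,L,R)));

Answer: ((X,(J,K),F,S),H,Q,(Z,(P,A,L,R)));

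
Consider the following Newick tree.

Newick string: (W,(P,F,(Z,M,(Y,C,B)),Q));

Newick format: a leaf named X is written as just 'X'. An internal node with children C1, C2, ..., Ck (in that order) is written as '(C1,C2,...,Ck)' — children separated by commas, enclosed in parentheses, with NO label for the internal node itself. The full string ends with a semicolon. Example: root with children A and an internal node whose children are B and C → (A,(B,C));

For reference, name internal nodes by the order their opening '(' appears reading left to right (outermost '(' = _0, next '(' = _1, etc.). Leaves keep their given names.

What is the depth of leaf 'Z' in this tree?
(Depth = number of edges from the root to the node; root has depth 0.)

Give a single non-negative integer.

Answer: 3

Derivation:
Newick: (W,(P,F,(Z,M,(Y,C,B)),Q));
Naming internals by '(' encounter order: outermost '(' = _0, next = _1, ...
Query node: Z
Path from root: _0 -> _1 -> _2 -> Z
Depth of Z: 3 (number of edges from root)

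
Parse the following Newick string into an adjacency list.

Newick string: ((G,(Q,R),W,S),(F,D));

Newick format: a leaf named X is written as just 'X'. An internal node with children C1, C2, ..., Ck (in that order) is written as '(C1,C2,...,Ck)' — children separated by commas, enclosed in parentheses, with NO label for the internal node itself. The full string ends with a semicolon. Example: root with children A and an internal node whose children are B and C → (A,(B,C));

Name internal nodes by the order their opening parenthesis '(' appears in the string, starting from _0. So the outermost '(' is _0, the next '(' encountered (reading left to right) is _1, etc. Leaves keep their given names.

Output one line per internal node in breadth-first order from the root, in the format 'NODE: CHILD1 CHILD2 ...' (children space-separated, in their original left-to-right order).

Answer: _0: _1 _3
_1: G _2 W S
_3: F D
_2: Q R

Derivation:
Input: ((G,(Q,R),W,S),(F,D));
Scanning left-to-right, naming '(' by encounter order:
  pos 0: '(' -> open internal node _0 (depth 1)
  pos 1: '(' -> open internal node _1 (depth 2)
  pos 4: '(' -> open internal node _2 (depth 3)
  pos 8: ')' -> close internal node _2 (now at depth 2)
  pos 13: ')' -> close internal node _1 (now at depth 1)
  pos 15: '(' -> open internal node _3 (depth 2)
  pos 19: ')' -> close internal node _3 (now at depth 1)
  pos 20: ')' -> close internal node _0 (now at depth 0)
Total internal nodes: 4
BFS adjacency from root:
  _0: _1 _3
  _1: G _2 W S
  _3: F D
  _2: Q R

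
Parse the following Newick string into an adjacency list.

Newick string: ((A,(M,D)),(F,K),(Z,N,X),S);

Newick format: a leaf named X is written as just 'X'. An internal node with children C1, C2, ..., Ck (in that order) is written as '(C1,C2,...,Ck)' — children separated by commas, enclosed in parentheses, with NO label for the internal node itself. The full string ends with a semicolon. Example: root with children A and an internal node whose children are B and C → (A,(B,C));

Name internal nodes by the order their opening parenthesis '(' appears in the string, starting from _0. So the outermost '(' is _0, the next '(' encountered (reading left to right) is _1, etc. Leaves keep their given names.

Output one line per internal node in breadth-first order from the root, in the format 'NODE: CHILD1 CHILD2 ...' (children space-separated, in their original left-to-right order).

Answer: _0: _1 _3 _4 S
_1: A _2
_3: F K
_4: Z N X
_2: M D

Derivation:
Input: ((A,(M,D)),(F,K),(Z,N,X),S);
Scanning left-to-right, naming '(' by encounter order:
  pos 0: '(' -> open internal node _0 (depth 1)
  pos 1: '(' -> open internal node _1 (depth 2)
  pos 4: '(' -> open internal node _2 (depth 3)
  pos 8: ')' -> close internal node _2 (now at depth 2)
  pos 9: ')' -> close internal node _1 (now at depth 1)
  pos 11: '(' -> open internal node _3 (depth 2)
  pos 15: ')' -> close internal node _3 (now at depth 1)
  pos 17: '(' -> open internal node _4 (depth 2)
  pos 23: ')' -> close internal node _4 (now at depth 1)
  pos 26: ')' -> close internal node _0 (now at depth 0)
Total internal nodes: 5
BFS adjacency from root:
  _0: _1 _3 _4 S
  _1: A _2
  _3: F K
  _4: Z N X
  _2: M D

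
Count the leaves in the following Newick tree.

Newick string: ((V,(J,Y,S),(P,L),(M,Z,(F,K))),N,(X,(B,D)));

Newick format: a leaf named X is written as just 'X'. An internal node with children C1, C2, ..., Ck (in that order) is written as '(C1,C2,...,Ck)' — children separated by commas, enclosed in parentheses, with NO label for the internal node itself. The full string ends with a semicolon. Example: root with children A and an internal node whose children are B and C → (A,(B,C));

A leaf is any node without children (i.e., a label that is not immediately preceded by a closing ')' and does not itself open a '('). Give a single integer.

Answer: 14

Derivation:
Newick: ((V,(J,Y,S),(P,L),(M,Z,(F,K))),N,(X,(B,D)));
Scan left-to-right; a leaf is any maximal label run not followed by '(':
  pos 2: leaf 'V' → count = 1
  pos 5: leaf 'J' → count = 2
  pos 7: leaf 'Y' → count = 3
  pos 9: leaf 'S' → count = 4
  pos 13: leaf 'P' → count = 5
  pos 15: leaf 'L' → count = 6
  pos 19: leaf 'M' → count = 7
  pos 21: leaf 'Z' → count = 8
  pos 24: leaf 'F' → count = 9
  pos 26: leaf 'K' → count = 10
  pos 31: leaf 'N' → count = 11
  pos 34: leaf 'X' → count = 12
  pos 37: leaf 'B' → count = 13
  pos 39: leaf 'D' → count = 14
Total leaves: 14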